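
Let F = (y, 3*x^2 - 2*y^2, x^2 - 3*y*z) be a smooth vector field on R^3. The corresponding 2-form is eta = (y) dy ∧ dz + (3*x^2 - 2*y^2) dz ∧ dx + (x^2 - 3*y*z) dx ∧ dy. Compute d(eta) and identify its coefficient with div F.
d(eta) = (-7*y) dx ∧ dy ∧ dz; div F = -7*y

For a 2-form in R^3 of the form above, applying d gives a 3-form with coefficient ∂P/∂x + ∂Q/∂y + ∂R/∂z:
  ∂P/∂x = 0
  ∂Q/∂y = -4*y
  ∂R/∂z = -3*y
Sum = -7*y, which is exactly div F.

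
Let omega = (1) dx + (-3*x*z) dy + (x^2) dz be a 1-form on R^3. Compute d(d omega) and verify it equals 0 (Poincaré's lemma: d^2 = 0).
d(d omega) = 0

Step 1: d omega = sum_{i<j} (∂f_j/∂x_i - ∂f_i/∂x_j) dx_i ∧ dx_j:
  coeff of dx ∧ dy: -3*z
  coeff of dx ∧ dz: 2*x
  coeff of dy ∧ dz: 3*x
Step 2: Apply d again to each 2-form coefficient. The only possible 3-form in R^3 is dx ∧ dy ∧ dz, with coefficient
  ∂(coeff of dy∧dz)/∂x - ∂(coeff of dx∧dz)/∂y + ∂(coeff of dx∧dy)/∂z
  = ∂/∂x (3*x) - ∂/∂y (2*x) + ∂/∂z (-3*z).
Each of these terms simplifies to sums of mixed partials that cancel in pairs. The result is 0 (by equality of mixed partials for smooth functions — Schwarz / Clairaut).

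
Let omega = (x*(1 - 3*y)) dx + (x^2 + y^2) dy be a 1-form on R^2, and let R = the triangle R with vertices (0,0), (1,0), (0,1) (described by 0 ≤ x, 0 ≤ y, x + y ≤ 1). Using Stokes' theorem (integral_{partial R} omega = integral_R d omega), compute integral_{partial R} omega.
integral_(partial R) omega = 5/6

Stokes: integral_partial_R omega = integral_R d omega with d omega = (∂Q/∂x - ∂P/∂y) dx ∧ dy.
  ∂Q/∂x = 2*x
  ∂P/∂y = -3*x
  integrand = ∂Q/∂x - ∂P/∂y = 5*x.
Integrating over R: integral_0^1 integral_0^{1-x} (5*x) dy dx = 5/6.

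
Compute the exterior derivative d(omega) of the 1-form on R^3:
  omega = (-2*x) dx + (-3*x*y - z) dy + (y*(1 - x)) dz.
d(omega) = (-3*y) dx ∧ dy + (-y) dx ∧ dz + (2 - x) dy ∧ dz

For a 1-form omega = sum_i f_i dx_i, the exterior derivative is
  d(omega) = sum_{i < j} (∂f_j/∂x_i - ∂f_i/∂x_j) dx_i ∧ dx_j.
  coefficient of dx ∧ dy: ∂f_2/∂x - ∂f_1/∂y = ∂(-3*x*y - z)/∂x - ∂(-2*x)/∂y = -3*y
  coefficient of dx ∧ dz: ∂f_3/∂x - ∂f_1/∂z = ∂(y*(1 - x))/∂x - ∂(-2*x)/∂z = -y
  coefficient of dy ∧ dz: ∂f_3/∂y - ∂f_2/∂z = ∂(y*(1 - x))/∂y - ∂(-3*x*y - z)/∂z = 2 - x
Assembling: d(omega) = (-3*y) dx ∧ dy + (-y) dx ∧ dz + (2 - x) dy ∧ dz.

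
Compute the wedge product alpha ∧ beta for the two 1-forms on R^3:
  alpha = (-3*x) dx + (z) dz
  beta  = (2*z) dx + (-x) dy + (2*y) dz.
alpha ∧ beta = (3*x^2) dx ∧ dy + (-6*x*y - 2*z^2) dx ∧ dz + (x*z) dy ∧ dz

Distribute the wedge, using dx_i ∧ dx_j = -dx_j ∧ dx_i and dx_i ∧ dx_i = 0. For each pair (i, j) with i < j, the coefficient of dx_i ∧ dx_j in alpha ∧ beta is (alpha_i * beta_j - alpha_j * beta_i). Collecting: alpha ∧ beta = (3*x^2) dx ∧ dy + (-6*x*y - 2*z^2) dx ∧ dz + (x*z) dy ∧ dz.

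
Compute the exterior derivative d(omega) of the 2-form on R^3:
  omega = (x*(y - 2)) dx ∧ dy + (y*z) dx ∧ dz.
d(omega) = (-z) dx ∧ dy ∧ dz

For a 2-form omega = sum_{i<j} g_{ij} dx_i ∧ dx_j, the exterior derivative is
  d(omega) = sum_{i<j} d(g_{ij}) ∧ dx_i ∧ dx_j = sum_{i<j, k} (∂g_{ij}/∂x_k) dx_k ∧ dx_i ∧ dx_j.
Expand each term, using dx_k ∧ dx_i ∧ dx_j = sgn(permutation) dx_{(a)} ∧ dx_{(b)} ∧ dx_{(c)} with (a < b < c) sorted:
  d(y*z) includes (∂/∂y)(y*z) dy = (z) dy, which multiplied by dx ∧ dz gives (-z) dx ∧ dy ∧ dz
Collecting like 3-forms: d(omega) = (-z) dx ∧ dy ∧ dz.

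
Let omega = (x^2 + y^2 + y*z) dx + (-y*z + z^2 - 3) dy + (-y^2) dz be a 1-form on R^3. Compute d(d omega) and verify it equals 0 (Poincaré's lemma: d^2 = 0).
d(d omega) = 0

Step 1: d omega = sum_{i<j} (∂f_j/∂x_i - ∂f_i/∂x_j) dx_i ∧ dx_j:
  coeff of dx ∧ dy: -2*y - z
  coeff of dx ∧ dz: -y
  coeff of dy ∧ dz: -y - 2*z
Step 2: Apply d again to each 2-form coefficient. The only possible 3-form in R^3 is dx ∧ dy ∧ dz, with coefficient
  ∂(coeff of dy∧dz)/∂x - ∂(coeff of dx∧dz)/∂y + ∂(coeff of dx∧dy)/∂z
  = ∂/∂x (-y - 2*z) - ∂/∂y (-y) + ∂/∂z (-2*y - z).
Each of these terms simplifies to sums of mixed partials that cancel in pairs. The result is 0 (by equality of mixed partials for smooth functions — Schwarz / Clairaut).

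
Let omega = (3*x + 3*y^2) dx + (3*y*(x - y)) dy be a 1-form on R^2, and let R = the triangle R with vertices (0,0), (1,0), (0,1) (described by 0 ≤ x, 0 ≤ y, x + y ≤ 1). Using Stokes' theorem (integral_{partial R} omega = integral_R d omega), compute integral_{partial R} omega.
integral_(partial R) omega = -1/2

Stokes: integral_partial_R omega = integral_R d omega with d omega = (∂Q/∂x - ∂P/∂y) dx ∧ dy.
  ∂Q/∂x = 3*y
  ∂P/∂y = 6*y
  integrand = ∂Q/∂x - ∂P/∂y = -3*y.
Integrating over R: integral_0^1 integral_0^{1-x} (-3*y) dy dx = -1/2.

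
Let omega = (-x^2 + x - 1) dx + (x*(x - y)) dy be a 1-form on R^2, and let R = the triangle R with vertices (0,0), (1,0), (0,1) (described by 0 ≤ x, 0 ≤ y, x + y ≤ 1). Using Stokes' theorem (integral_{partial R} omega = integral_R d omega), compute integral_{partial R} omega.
integral_(partial R) omega = 1/6

Stokes: integral_partial_R omega = integral_R d omega with d omega = (∂Q/∂x - ∂P/∂y) dx ∧ dy.
  ∂Q/∂x = 2*x - y
  ∂P/∂y = 0
  integrand = ∂Q/∂x - ∂P/∂y = 2*x - y.
Integrating over R: integral_0^1 integral_0^{1-x} (2*x - y) dy dx = 1/6.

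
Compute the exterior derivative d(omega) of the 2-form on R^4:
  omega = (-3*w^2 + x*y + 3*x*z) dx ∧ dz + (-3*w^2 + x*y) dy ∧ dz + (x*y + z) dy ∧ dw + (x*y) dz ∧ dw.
d(omega) = (-x + y) dx ∧ dy ∧ dz + (-6*w + y) dx ∧ dz ∧ dw + (-6*w + x - 1) dy ∧ dz ∧ dw + (y) dx ∧ dy ∧ dw

For a 2-form omega = sum_{i<j} g_{ij} dx_i ∧ dx_j, the exterior derivative is
  d(omega) = sum_{i<j} d(g_{ij}) ∧ dx_i ∧ dx_j = sum_{i<j, k} (∂g_{ij}/∂x_k) dx_k ∧ dx_i ∧ dx_j.
Expand each term, using dx_k ∧ dx_i ∧ dx_j = sgn(permutation) dx_{(a)} ∧ dx_{(b)} ∧ dx_{(c)} with (a < b < c) sorted:
  d(-3*w^2 + x*y + 3*x*z) includes (∂/∂y)(-3*w^2 + x*y + 3*x*z) dy = (x) dy, which multiplied by dx ∧ dz gives (-x) dx ∧ dy ∧ dz
  d(-3*w^2 + x*y + 3*x*z) includes (∂/∂w)(-3*w^2 + x*y + 3*x*z) dw = (-6*w) dw, which multiplied by dx ∧ dz gives (-6*w) dx ∧ dz ∧ dw
  d(-3*w^2 + x*y) includes (∂/∂x)(-3*w^2 + x*y) dx = (y) dx, which multiplied by dy ∧ dz gives (y) dx ∧ dy ∧ dz
  d(-3*w^2 + x*y) includes (∂/∂w)(-3*w^2 + x*y) dw = (-6*w) dw, which multiplied by dy ∧ dz gives (-6*w) dy ∧ dz ∧ dw
  d(x*y + z) includes (∂/∂x)(x*y + z) dx = (y) dx, which multiplied by dy ∧ dw gives (y) dx ∧ dy ∧ dw
  d(x*y + z) includes (∂/∂z)(x*y + z) dz = (1) dz, which multiplied by dy ∧ dw gives (-1) dy ∧ dz ∧ dw
  d(x*y) includes (∂/∂x)(x*y) dx = (y) dx, which multiplied by dz ∧ dw gives (y) dx ∧ dz ∧ dw
  d(x*y) includes (∂/∂y)(x*y) dy = (x) dy, which multiplied by dz ∧ dw gives (x) dy ∧ dz ∧ dw
Collecting like 3-forms: d(omega) = (-x + y) dx ∧ dy ∧ dz + (-6*w + y) dx ∧ dz ∧ dw + (-6*w + x - 1) dy ∧ dz ∧ dw + (y) dx ∧ dy ∧ dw.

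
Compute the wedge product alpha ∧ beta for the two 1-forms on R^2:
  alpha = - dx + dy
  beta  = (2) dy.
alpha ∧ beta = (-2) dx ∧ dy

Distribute the wedge, using dx_i ∧ dx_j = -dx_j ∧ dx_i and dx_i ∧ dx_i = 0. For each pair (i, j) with i < j, the coefficient of dx_i ∧ dx_j in alpha ∧ beta is (alpha_i * beta_j - alpha_j * beta_i). Collecting: alpha ∧ beta = (-2) dx ∧ dy.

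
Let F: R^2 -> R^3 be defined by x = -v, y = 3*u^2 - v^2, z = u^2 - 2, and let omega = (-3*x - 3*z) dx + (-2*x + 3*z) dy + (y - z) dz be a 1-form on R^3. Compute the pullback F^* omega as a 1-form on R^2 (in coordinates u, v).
F^* omega = (2*u*(11*u^2 - v^2 + 6*v - 16)) du + (-6*u^2*v + 3*u^2 - 4*v^2 + 9*v - 6) dv

Using F^*(f dg) = (f ∘ F) d(g ∘ F), substitute each coordinate x_i by F_i(u, v) in f_i, and replace dx_i by d F_i = (∂F_i/∂u) du + (∂F_i/∂v) dv.
  For the x component: f_1(F) = -3*u^2 + 3*v + 6; d F_1 = (0) du + (-1) dv
  For the y component: f_2(F) = 3*u^2 + 2*v - 6; d F_2 = (6*u) du + (-2*v) dv
  For the z component: f_3(F) = 2*u^2 - v^2 + 2; d F_3 = (2*u) du + (0) dv
Combining and collecting du, dv coefficients:
  coeff of du: 2*u*(11*u^2 - v^2 + 6*v - 16)
  coeff of dv: -6*u^2*v + 3*u^2 - 4*v^2 + 9*v - 6
F^* omega = (2*u*(11*u^2 - v^2 + 6*v - 16)) du + (-6*u^2*v + 3*u^2 - 4*v^2 + 9*v - 6) dv.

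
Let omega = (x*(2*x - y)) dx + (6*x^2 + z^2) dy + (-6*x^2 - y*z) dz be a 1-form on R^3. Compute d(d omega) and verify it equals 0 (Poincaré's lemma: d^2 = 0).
d(d omega) = 0

Step 1: d omega = sum_{i<j} (∂f_j/∂x_i - ∂f_i/∂x_j) dx_i ∧ dx_j:
  coeff of dx ∧ dy: 13*x
  coeff of dx ∧ dz: -12*x
  coeff of dy ∧ dz: -3*z
Step 2: Apply d again to each 2-form coefficient. The only possible 3-form in R^3 is dx ∧ dy ∧ dz, with coefficient
  ∂(coeff of dy∧dz)/∂x - ∂(coeff of dx∧dz)/∂y + ∂(coeff of dx∧dy)/∂z
  = ∂/∂x (-3*z) - ∂/∂y (-12*x) + ∂/∂z (13*x).
Each of these terms simplifies to sums of mixed partials that cancel in pairs. The result is 0 (by equality of mixed partials for smooth functions — Schwarz / Clairaut).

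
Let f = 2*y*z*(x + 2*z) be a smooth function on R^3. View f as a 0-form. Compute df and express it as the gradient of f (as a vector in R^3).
df = (2*y*z) dx + (2*z*(x + 2*z)) dy + (2*y*(x + 4*z)) dz; grad f = (2*y*z, 2*z*(x + 2*z), 2*y*(x + 4*z))

For a 0-form f, d f = (∂f/∂x) dx + (∂f/∂y) dy + (∂f/∂z) dz. The components of the vector representation are exactly the entries of grad f in Cartesian coordinates:
  ∂f/∂x = 2*y*z
  ∂f/∂y = 2*z*(x + 2*z)
  ∂f/∂z = 2*y*(x + 4*z).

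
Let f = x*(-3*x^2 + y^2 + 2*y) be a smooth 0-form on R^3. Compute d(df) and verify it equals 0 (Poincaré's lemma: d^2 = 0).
d(df) = 0

Step 1: df = sum_i (∂f/∂x_i) dx_i = (-9*x^2 + y^2 + 2*y) dx + (2*x*(y + 1)) dy + (0) dz.
Step 2: Apply d again. Using the 1-form formula, the coefficient of dx ∧ dy in d(df) is ∂^2 f/∂x ∂y - ∂^2 f/∂y ∂x = (2*y + 2) - (2*y + 2) = 0 (equality of mixed partials for smooth f).
Similarly for dx ∧ dz and dy ∧ dz — all coefficients vanish. So d(df) = 0.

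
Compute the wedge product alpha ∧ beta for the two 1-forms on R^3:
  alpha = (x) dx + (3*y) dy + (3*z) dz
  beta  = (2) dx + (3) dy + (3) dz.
alpha ∧ beta = (3*x - 6*y) dx ∧ dy + (3*x - 6*z) dx ∧ dz + (9*y - 9*z) dy ∧ dz

Distribute the wedge, using dx_i ∧ dx_j = -dx_j ∧ dx_i and dx_i ∧ dx_i = 0. For each pair (i, j) with i < j, the coefficient of dx_i ∧ dx_j in alpha ∧ beta is (alpha_i * beta_j - alpha_j * beta_i). Collecting: alpha ∧ beta = (3*x - 6*y) dx ∧ dy + (3*x - 6*z) dx ∧ dz + (9*y - 9*z) dy ∧ dz.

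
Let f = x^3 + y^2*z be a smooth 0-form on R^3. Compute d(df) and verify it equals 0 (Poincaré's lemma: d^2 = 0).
d(df) = 0

Step 1: df = sum_i (∂f/∂x_i) dx_i = (3*x^2) dx + (2*y*z) dy + (y^2) dz.
Step 2: Apply d again. Using the 1-form formula, the coefficient of dx ∧ dy in d(df) is ∂^2 f/∂x ∂y - ∂^2 f/∂y ∂x = (0) - (0) = 0 (equality of mixed partials for smooth f).
Similarly for dx ∧ dz and dy ∧ dz — all coefficients vanish. So d(df) = 0.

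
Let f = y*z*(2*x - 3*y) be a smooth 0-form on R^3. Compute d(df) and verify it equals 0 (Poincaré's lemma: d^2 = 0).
d(df) = 0

Step 1: df = sum_i (∂f/∂x_i) dx_i = (2*y*z) dx + (2*z*(x - 3*y)) dy + (y*(2*x - 3*y)) dz.
Step 2: Apply d again. Using the 1-form formula, the coefficient of dx ∧ dy in d(df) is ∂^2 f/∂x ∂y - ∂^2 f/∂y ∂x = (2*z) - (2*z) = 0 (equality of mixed partials for smooth f).
Similarly for dx ∧ dz and dy ∧ dz — all coefficients vanish. So d(df) = 0.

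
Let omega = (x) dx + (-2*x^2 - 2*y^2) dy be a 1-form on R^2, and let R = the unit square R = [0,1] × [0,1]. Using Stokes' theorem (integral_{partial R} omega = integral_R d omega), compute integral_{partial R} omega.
integral_(partial R) omega = -2

Stokes: integral_partial_R omega = integral_R d omega with d omega = (∂Q/∂x - ∂P/∂y) dx ∧ dy.
  ∂Q/∂x = -4*x
  ∂P/∂y = 0
  integrand = ∂Q/∂x - ∂P/∂y = -4*x.
Integrating over R: integral_0^1 integral_0^1 (-4*x) dx dy = -2.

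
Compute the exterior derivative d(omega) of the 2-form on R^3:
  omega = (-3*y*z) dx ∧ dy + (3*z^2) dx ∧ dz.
d(omega) = (-3*y) dx ∧ dy ∧ dz

For a 2-form omega = sum_{i<j} g_{ij} dx_i ∧ dx_j, the exterior derivative is
  d(omega) = sum_{i<j} d(g_{ij}) ∧ dx_i ∧ dx_j = sum_{i<j, k} (∂g_{ij}/∂x_k) dx_k ∧ dx_i ∧ dx_j.
Expand each term, using dx_k ∧ dx_i ∧ dx_j = sgn(permutation) dx_{(a)} ∧ dx_{(b)} ∧ dx_{(c)} with (a < b < c) sorted:
  d(-3*y*z) includes (∂/∂z)(-3*y*z) dz = (-3*y) dz, which multiplied by dx ∧ dy gives (-3*y) dx ∧ dy ∧ dz
Collecting like 3-forms: d(omega) = (-3*y) dx ∧ dy ∧ dz.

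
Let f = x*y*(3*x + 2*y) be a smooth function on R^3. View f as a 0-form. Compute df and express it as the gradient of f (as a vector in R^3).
df = (2*y*(3*x + y)) dx + (x*(3*x + 4*y)) dy + (0) dz; grad f = (2*y*(3*x + y), x*(3*x + 4*y), 0)

For a 0-form f, d f = (∂f/∂x) dx + (∂f/∂y) dy + (∂f/∂z) dz. The components of the vector representation are exactly the entries of grad f in Cartesian coordinates:
  ∂f/∂x = 2*y*(3*x + y)
  ∂f/∂y = x*(3*x + 4*y)
  ∂f/∂z = 0.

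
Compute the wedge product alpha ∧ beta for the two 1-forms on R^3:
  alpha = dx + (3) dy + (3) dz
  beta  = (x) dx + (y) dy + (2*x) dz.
alpha ∧ beta = (-3*x + y) dx ∧ dy + (-x) dx ∧ dz + (6*x - 3*y) dy ∧ dz

Distribute the wedge, using dx_i ∧ dx_j = -dx_j ∧ dx_i and dx_i ∧ dx_i = 0. For each pair (i, j) with i < j, the coefficient of dx_i ∧ dx_j in alpha ∧ beta is (alpha_i * beta_j - alpha_j * beta_i). Collecting: alpha ∧ beta = (-3*x + y) dx ∧ dy + (-x) dx ∧ dz + (6*x - 3*y) dy ∧ dz.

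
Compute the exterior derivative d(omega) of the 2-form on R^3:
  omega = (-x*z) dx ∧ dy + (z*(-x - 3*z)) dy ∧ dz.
d(omega) = (-x - z) dx ∧ dy ∧ dz

For a 2-form omega = sum_{i<j} g_{ij} dx_i ∧ dx_j, the exterior derivative is
  d(omega) = sum_{i<j} d(g_{ij}) ∧ dx_i ∧ dx_j = sum_{i<j, k} (∂g_{ij}/∂x_k) dx_k ∧ dx_i ∧ dx_j.
Expand each term, using dx_k ∧ dx_i ∧ dx_j = sgn(permutation) dx_{(a)} ∧ dx_{(b)} ∧ dx_{(c)} with (a < b < c) sorted:
  d(-x*z) includes (∂/∂z)(-x*z) dz = (-x) dz, which multiplied by dx ∧ dy gives (-x) dx ∧ dy ∧ dz
  d(z*(-x - 3*z)) includes (∂/∂x)(z*(-x - 3*z)) dx = (-z) dx, which multiplied by dy ∧ dz gives (-z) dx ∧ dy ∧ dz
Collecting like 3-forms: d(omega) = (-x - z) dx ∧ dy ∧ dz.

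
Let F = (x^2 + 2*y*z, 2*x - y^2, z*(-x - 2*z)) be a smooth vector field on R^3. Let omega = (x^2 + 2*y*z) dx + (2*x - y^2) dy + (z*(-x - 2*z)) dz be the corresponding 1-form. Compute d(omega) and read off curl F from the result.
d(omega) = (0) dy ∧ dz + (2*y + z) dz ∧ dx + (2 - 2*z) dx ∧ dy; curl F = (0, 2*y + z, 2 - 2*z)

d omega = sum_{i<j} (∂f_j/∂x_i - ∂f_i/∂x_j) dx_i ∧ dx_j. Under the identification (dy ∧ dz, dz ∧ dx, dx ∧ dy) ↔ (e_x, e_y, e_z), the coefficients are exactly the components of curl F. Compute:
  ∂R/∂y - ∂Q/∂z = (0) - (0) = 0
  ∂P/∂z - ∂R/∂x = (2*y) - (-z) = 2*y + z
  ∂Q/∂x - ∂P/∂y = (2) - (2*z) = 2 - 2*z.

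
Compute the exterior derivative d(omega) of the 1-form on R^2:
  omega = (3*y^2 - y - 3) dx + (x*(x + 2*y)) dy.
d(omega) = (2*x - 4*y + 1) dx ∧ dy

For a 1-form omega = sum_i f_i dx_i, the exterior derivative is
  d(omega) = sum_{i < j} (∂f_j/∂x_i - ∂f_i/∂x_j) dx_i ∧ dx_j.
  coefficient of dx ∧ dy: ∂f_2/∂x - ∂f_1/∂y = ∂(x*(x + 2*y))/∂x - ∂(3*y^2 - y - 3)/∂y = 2*x - 4*y + 1
Assembling: d(omega) = (2*x - 4*y + 1) dx ∧ dy.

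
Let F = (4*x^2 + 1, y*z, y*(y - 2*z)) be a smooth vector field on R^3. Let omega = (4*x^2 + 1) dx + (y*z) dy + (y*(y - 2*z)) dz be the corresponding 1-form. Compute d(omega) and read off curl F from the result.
d(omega) = (y - 2*z) dy ∧ dz + (0) dz ∧ dx + (0) dx ∧ dy; curl F = (y - 2*z, 0, 0)

d omega = sum_{i<j} (∂f_j/∂x_i - ∂f_i/∂x_j) dx_i ∧ dx_j. Under the identification (dy ∧ dz, dz ∧ dx, dx ∧ dy) ↔ (e_x, e_y, e_z), the coefficients are exactly the components of curl F. Compute:
  ∂R/∂y - ∂Q/∂z = (2*y - 2*z) - (y) = y - 2*z
  ∂P/∂z - ∂R/∂x = (0) - (0) = 0
  ∂Q/∂x - ∂P/∂y = (0) - (0) = 0.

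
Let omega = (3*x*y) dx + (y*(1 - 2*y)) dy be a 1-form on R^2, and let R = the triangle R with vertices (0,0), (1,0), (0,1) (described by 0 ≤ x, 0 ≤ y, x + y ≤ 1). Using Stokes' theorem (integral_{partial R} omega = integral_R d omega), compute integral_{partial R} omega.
integral_(partial R) omega = -1/2

Stokes: integral_partial_R omega = integral_R d omega with d omega = (∂Q/∂x - ∂P/∂y) dx ∧ dy.
  ∂Q/∂x = 0
  ∂P/∂y = 3*x
  integrand = ∂Q/∂x - ∂P/∂y = -3*x.
Integrating over R: integral_0^1 integral_0^{1-x} (-3*x) dy dx = -1/2.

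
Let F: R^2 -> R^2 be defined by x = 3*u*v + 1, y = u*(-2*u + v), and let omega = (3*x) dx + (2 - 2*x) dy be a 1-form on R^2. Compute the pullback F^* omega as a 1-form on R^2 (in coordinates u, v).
F^* omega = (3*v*(8*u^2 + 7*u*v + 3)) du + (3*u*(7*u*v + 3)) dv

Using F^*(f dg) = (f ∘ F) d(g ∘ F), substitute each coordinate x_i by F_i(u, v) in f_i, and replace dx_i by d F_i = (∂F_i/∂u) du + (∂F_i/∂v) dv.
  For the x component: f_1(F) = 9*u*v + 3; d F_1 = (3*v) du + (3*u) dv
  For the y component: f_2(F) = -6*u*v; d F_2 = (-4*u + v) du + (u) dv
Combining and collecting du, dv coefficients:
  coeff of du: 3*v*(8*u^2 + 7*u*v + 3)
  coeff of dv: 3*u*(7*u*v + 3)
F^* omega = (3*v*(8*u^2 + 7*u*v + 3)) du + (3*u*(7*u*v + 3)) dv.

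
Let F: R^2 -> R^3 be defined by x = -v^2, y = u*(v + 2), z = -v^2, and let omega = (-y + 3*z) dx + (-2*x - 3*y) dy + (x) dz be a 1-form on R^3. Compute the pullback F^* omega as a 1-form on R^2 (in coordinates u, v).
F^* omega = (-3*u*v^2 - 12*u*v - 12*u + 2*v^3 + 4*v^2) du + (-3*u^2*v - 6*u^2 + 4*u*v^2 + 4*u*v + 8*v^3) dv

Using F^*(f dg) = (f ∘ F) d(g ∘ F), substitute each coordinate x_i by F_i(u, v) in f_i, and replace dx_i by d F_i = (∂F_i/∂u) du + (∂F_i/∂v) dv.
  For the x component: f_1(F) = -u*v - 2*u - 3*v^2; d F_1 = (0) du + (-2*v) dv
  For the y component: f_2(F) = -3*u*v - 6*u + 2*v^2; d F_2 = (v + 2) du + (u) dv
  For the z component: f_3(F) = -v^2; d F_3 = (0) du + (-2*v) dv
Combining and collecting du, dv coefficients:
  coeff of du: -3*u*v^2 - 12*u*v - 12*u + 2*v^3 + 4*v^2
  coeff of dv: -3*u^2*v - 6*u^2 + 4*u*v^2 + 4*u*v + 8*v^3
F^* omega = (-3*u*v^2 - 12*u*v - 12*u + 2*v^3 + 4*v^2) du + (-3*u^2*v - 6*u^2 + 4*u*v^2 + 4*u*v + 8*v^3) dv.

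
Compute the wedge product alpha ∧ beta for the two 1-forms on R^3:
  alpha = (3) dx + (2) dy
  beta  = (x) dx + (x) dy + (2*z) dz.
alpha ∧ beta = (x) dx ∧ dy + (6*z) dx ∧ dz + (4*z) dy ∧ dz

Distribute the wedge, using dx_i ∧ dx_j = -dx_j ∧ dx_i and dx_i ∧ dx_i = 0. For each pair (i, j) with i < j, the coefficient of dx_i ∧ dx_j in alpha ∧ beta is (alpha_i * beta_j - alpha_j * beta_i). Collecting: alpha ∧ beta = (x) dx ∧ dy + (6*z) dx ∧ dz + (4*z) dy ∧ dz.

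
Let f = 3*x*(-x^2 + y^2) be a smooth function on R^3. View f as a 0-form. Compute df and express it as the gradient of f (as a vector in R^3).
df = (-9*x^2 + 3*y^2) dx + (6*x*y) dy + (0) dz; grad f = (-9*x^2 + 3*y^2, 6*x*y, 0)

For a 0-form f, d f = (∂f/∂x) dx + (∂f/∂y) dy + (∂f/∂z) dz. The components of the vector representation are exactly the entries of grad f in Cartesian coordinates:
  ∂f/∂x = -9*x^2 + 3*y^2
  ∂f/∂y = 6*x*y
  ∂f/∂z = 0.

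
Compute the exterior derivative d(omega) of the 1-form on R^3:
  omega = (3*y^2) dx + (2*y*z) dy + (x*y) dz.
d(omega) = (-6*y) dx ∧ dy + (y) dx ∧ dz + (x - 2*y) dy ∧ dz

For a 1-form omega = sum_i f_i dx_i, the exterior derivative is
  d(omega) = sum_{i < j} (∂f_j/∂x_i - ∂f_i/∂x_j) dx_i ∧ dx_j.
  coefficient of dx ∧ dy: ∂f_2/∂x - ∂f_1/∂y = ∂(2*y*z)/∂x - ∂(3*y^2)/∂y = -6*y
  coefficient of dx ∧ dz: ∂f_3/∂x - ∂f_1/∂z = ∂(x*y)/∂x - ∂(3*y^2)/∂z = y
  coefficient of dy ∧ dz: ∂f_3/∂y - ∂f_2/∂z = ∂(x*y)/∂y - ∂(2*y*z)/∂z = x - 2*y
Assembling: d(omega) = (-6*y) dx ∧ dy + (y) dx ∧ dz + (x - 2*y) dy ∧ dz.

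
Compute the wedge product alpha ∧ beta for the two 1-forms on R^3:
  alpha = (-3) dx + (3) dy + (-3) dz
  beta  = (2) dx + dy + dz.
alpha ∧ beta = (-9) dx ∧ dy + (3) dx ∧ dz + (6) dy ∧ dz

Distribute the wedge, using dx_i ∧ dx_j = -dx_j ∧ dx_i and dx_i ∧ dx_i = 0. For each pair (i, j) with i < j, the coefficient of dx_i ∧ dx_j in alpha ∧ beta is (alpha_i * beta_j - alpha_j * beta_i). Collecting: alpha ∧ beta = (-9) dx ∧ dy + (3) dx ∧ dz + (6) dy ∧ dz.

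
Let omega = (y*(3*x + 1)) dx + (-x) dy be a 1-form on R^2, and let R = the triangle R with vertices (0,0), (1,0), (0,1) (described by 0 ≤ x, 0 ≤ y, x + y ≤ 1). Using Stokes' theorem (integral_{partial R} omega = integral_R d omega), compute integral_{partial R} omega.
integral_(partial R) omega = -3/2

Stokes: integral_partial_R omega = integral_R d omega with d omega = (∂Q/∂x - ∂P/∂y) dx ∧ dy.
  ∂Q/∂x = -1
  ∂P/∂y = 3*x + 1
  integrand = ∂Q/∂x - ∂P/∂y = -3*x - 2.
Integrating over R: integral_0^1 integral_0^{1-x} (-3*x - 2) dy dx = -3/2.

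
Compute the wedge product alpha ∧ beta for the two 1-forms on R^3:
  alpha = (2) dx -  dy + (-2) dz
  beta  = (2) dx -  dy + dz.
alpha ∧ beta = (6) dx ∧ dz + (-3) dy ∧ dz

Distribute the wedge, using dx_i ∧ dx_j = -dx_j ∧ dx_i and dx_i ∧ dx_i = 0. For each pair (i, j) with i < j, the coefficient of dx_i ∧ dx_j in alpha ∧ beta is (alpha_i * beta_j - alpha_j * beta_i). Collecting: alpha ∧ beta = (6) dx ∧ dz + (-3) dy ∧ dz.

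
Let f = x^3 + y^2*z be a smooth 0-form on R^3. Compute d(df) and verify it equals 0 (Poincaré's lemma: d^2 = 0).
d(df) = 0

Step 1: df = sum_i (∂f/∂x_i) dx_i = (3*x^2) dx + (2*y*z) dy + (y^2) dz.
Step 2: Apply d again. Using the 1-form formula, the coefficient of dx ∧ dy in d(df) is ∂^2 f/∂x ∂y - ∂^2 f/∂y ∂x = (0) - (0) = 0 (equality of mixed partials for smooth f).
Similarly for dx ∧ dz and dy ∧ dz — all coefficients vanish. So d(df) = 0.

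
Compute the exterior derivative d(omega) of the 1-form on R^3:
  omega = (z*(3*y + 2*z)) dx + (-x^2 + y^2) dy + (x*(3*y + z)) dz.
d(omega) = (-2*x - 3*z) dx ∧ dy + (-3*z) dx ∧ dz + (3*x) dy ∧ dz

For a 1-form omega = sum_i f_i dx_i, the exterior derivative is
  d(omega) = sum_{i < j} (∂f_j/∂x_i - ∂f_i/∂x_j) dx_i ∧ dx_j.
  coefficient of dx ∧ dy: ∂f_2/∂x - ∂f_1/∂y = ∂(-x^2 + y^2)/∂x - ∂(z*(3*y + 2*z))/∂y = -2*x - 3*z
  coefficient of dx ∧ dz: ∂f_3/∂x - ∂f_1/∂z = ∂(x*(3*y + z))/∂x - ∂(z*(3*y + 2*z))/∂z = -3*z
  coefficient of dy ∧ dz: ∂f_3/∂y - ∂f_2/∂z = ∂(x*(3*y + z))/∂y - ∂(-x^2 + y^2)/∂z = 3*x
Assembling: d(omega) = (-2*x - 3*z) dx ∧ dy + (-3*z) dx ∧ dz + (3*x) dy ∧ dz.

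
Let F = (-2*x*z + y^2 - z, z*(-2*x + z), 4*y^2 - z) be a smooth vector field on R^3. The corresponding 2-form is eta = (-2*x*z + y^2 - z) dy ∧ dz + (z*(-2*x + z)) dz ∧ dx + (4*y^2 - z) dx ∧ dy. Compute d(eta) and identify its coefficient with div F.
d(eta) = (-2*z - 1) dx ∧ dy ∧ dz; div F = -2*z - 1

For a 2-form in R^3 of the form above, applying d gives a 3-form with coefficient ∂P/∂x + ∂Q/∂y + ∂R/∂z:
  ∂P/∂x = -2*z
  ∂Q/∂y = 0
  ∂R/∂z = -1
Sum = -2*z - 1, which is exactly div F.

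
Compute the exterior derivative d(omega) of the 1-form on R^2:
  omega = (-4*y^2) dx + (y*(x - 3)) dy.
d(omega) = (9*y) dx ∧ dy

For a 1-form omega = sum_i f_i dx_i, the exterior derivative is
  d(omega) = sum_{i < j} (∂f_j/∂x_i - ∂f_i/∂x_j) dx_i ∧ dx_j.
  coefficient of dx ∧ dy: ∂f_2/∂x - ∂f_1/∂y = ∂(y*(x - 3))/∂x - ∂(-4*y^2)/∂y = 9*y
Assembling: d(omega) = (9*y) dx ∧ dy.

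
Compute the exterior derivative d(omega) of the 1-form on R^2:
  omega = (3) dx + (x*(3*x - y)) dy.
d(omega) = (6*x - y) dx ∧ dy

For a 1-form omega = sum_i f_i dx_i, the exterior derivative is
  d(omega) = sum_{i < j} (∂f_j/∂x_i - ∂f_i/∂x_j) dx_i ∧ dx_j.
  coefficient of dx ∧ dy: ∂f_2/∂x - ∂f_1/∂y = ∂(x*(3*x - y))/∂x - ∂(3)/∂y = 6*x - y
Assembling: d(omega) = (6*x - y) dx ∧ dy.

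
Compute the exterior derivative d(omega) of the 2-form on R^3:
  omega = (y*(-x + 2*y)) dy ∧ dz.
d(omega) = (-y) dx ∧ dy ∧ dz

For a 2-form omega = sum_{i<j} g_{ij} dx_i ∧ dx_j, the exterior derivative is
  d(omega) = sum_{i<j} d(g_{ij}) ∧ dx_i ∧ dx_j = sum_{i<j, k} (∂g_{ij}/∂x_k) dx_k ∧ dx_i ∧ dx_j.
Expand each term, using dx_k ∧ dx_i ∧ dx_j = sgn(permutation) dx_{(a)} ∧ dx_{(b)} ∧ dx_{(c)} with (a < b < c) sorted:
  d(y*(-x + 2*y)) includes (∂/∂x)(y*(-x + 2*y)) dx = (-y) dx, which multiplied by dy ∧ dz gives (-y) dx ∧ dy ∧ dz
Collecting like 3-forms: d(omega) = (-y) dx ∧ dy ∧ dz.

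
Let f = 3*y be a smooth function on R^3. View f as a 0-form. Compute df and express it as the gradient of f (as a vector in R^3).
df = (0) dx + (3) dy + (0) dz; grad f = (0, 3, 0)

For a 0-form f, d f = (∂f/∂x) dx + (∂f/∂y) dy + (∂f/∂z) dz. The components of the vector representation are exactly the entries of grad f in Cartesian coordinates:
  ∂f/∂x = 0
  ∂f/∂y = 3
  ∂f/∂z = 0.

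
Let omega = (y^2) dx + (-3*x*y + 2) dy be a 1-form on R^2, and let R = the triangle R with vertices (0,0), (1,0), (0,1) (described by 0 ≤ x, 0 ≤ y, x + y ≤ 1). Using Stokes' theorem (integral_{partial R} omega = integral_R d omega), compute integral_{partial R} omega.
integral_(partial R) omega = -5/6

Stokes: integral_partial_R omega = integral_R d omega with d omega = (∂Q/∂x - ∂P/∂y) dx ∧ dy.
  ∂Q/∂x = -3*y
  ∂P/∂y = 2*y
  integrand = ∂Q/∂x - ∂P/∂y = -5*y.
Integrating over R: integral_0^1 integral_0^{1-x} (-5*y) dy dx = -5/6.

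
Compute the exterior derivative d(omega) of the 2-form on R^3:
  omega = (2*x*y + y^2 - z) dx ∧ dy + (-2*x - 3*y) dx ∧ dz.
d(omega) = (2) dx ∧ dy ∧ dz

For a 2-form omega = sum_{i<j} g_{ij} dx_i ∧ dx_j, the exterior derivative is
  d(omega) = sum_{i<j} d(g_{ij}) ∧ dx_i ∧ dx_j = sum_{i<j, k} (∂g_{ij}/∂x_k) dx_k ∧ dx_i ∧ dx_j.
Expand each term, using dx_k ∧ dx_i ∧ dx_j = sgn(permutation) dx_{(a)} ∧ dx_{(b)} ∧ dx_{(c)} with (a < b < c) sorted:
  d(2*x*y + y^2 - z) includes (∂/∂z)(2*x*y + y^2 - z) dz = (-1) dz, which multiplied by dx ∧ dy gives (-1) dx ∧ dy ∧ dz
  d(-2*x - 3*y) includes (∂/∂y)(-2*x - 3*y) dy = (-3) dy, which multiplied by dx ∧ dz gives (3) dx ∧ dy ∧ dz
Collecting like 3-forms: d(omega) = (2) dx ∧ dy ∧ dz.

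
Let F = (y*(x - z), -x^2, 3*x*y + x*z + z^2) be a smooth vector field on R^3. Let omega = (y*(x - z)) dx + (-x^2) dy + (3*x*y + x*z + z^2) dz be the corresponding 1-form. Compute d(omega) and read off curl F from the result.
d(omega) = (3*x) dy ∧ dz + (-4*y - z) dz ∧ dx + (-3*x + z) dx ∧ dy; curl F = (3*x, -4*y - z, -3*x + z)

d omega = sum_{i<j} (∂f_j/∂x_i - ∂f_i/∂x_j) dx_i ∧ dx_j. Under the identification (dy ∧ dz, dz ∧ dx, dx ∧ dy) ↔ (e_x, e_y, e_z), the coefficients are exactly the components of curl F. Compute:
  ∂R/∂y - ∂Q/∂z = (3*x) - (0) = 3*x
  ∂P/∂z - ∂R/∂x = (-y) - (3*y + z) = -4*y - z
  ∂Q/∂x - ∂P/∂y = (-2*x) - (x - z) = -3*x + z.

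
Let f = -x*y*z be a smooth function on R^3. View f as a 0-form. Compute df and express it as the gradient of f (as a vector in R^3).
df = (-y*z) dx + (-x*z) dy + (-x*y) dz; grad f = (-y*z, -x*z, -x*y)

For a 0-form f, d f = (∂f/∂x) dx + (∂f/∂y) dy + (∂f/∂z) dz. The components of the vector representation are exactly the entries of grad f in Cartesian coordinates:
  ∂f/∂x = -y*z
  ∂f/∂y = -x*z
  ∂f/∂z = -x*y.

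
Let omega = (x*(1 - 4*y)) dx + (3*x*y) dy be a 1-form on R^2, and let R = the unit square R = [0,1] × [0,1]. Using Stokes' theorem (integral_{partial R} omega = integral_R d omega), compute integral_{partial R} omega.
integral_(partial R) omega = 7/2

Stokes: integral_partial_R omega = integral_R d omega with d omega = (∂Q/∂x - ∂P/∂y) dx ∧ dy.
  ∂Q/∂x = 3*y
  ∂P/∂y = -4*x
  integrand = ∂Q/∂x - ∂P/∂y = 4*x + 3*y.
Integrating over R: integral_0^1 integral_0^1 (4*x + 3*y) dx dy = 7/2.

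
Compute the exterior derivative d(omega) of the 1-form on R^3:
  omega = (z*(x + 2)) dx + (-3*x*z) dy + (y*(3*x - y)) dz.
d(omega) = (-3*z) dx ∧ dy + (-x + 3*y - 2) dx ∧ dz + (6*x - 2*y) dy ∧ dz

For a 1-form omega = sum_i f_i dx_i, the exterior derivative is
  d(omega) = sum_{i < j} (∂f_j/∂x_i - ∂f_i/∂x_j) dx_i ∧ dx_j.
  coefficient of dx ∧ dy: ∂f_2/∂x - ∂f_1/∂y = ∂(-3*x*z)/∂x - ∂(z*(x + 2))/∂y = -3*z
  coefficient of dx ∧ dz: ∂f_3/∂x - ∂f_1/∂z = ∂(y*(3*x - y))/∂x - ∂(z*(x + 2))/∂z = -x + 3*y - 2
  coefficient of dy ∧ dz: ∂f_3/∂y - ∂f_2/∂z = ∂(y*(3*x - y))/∂y - ∂(-3*x*z)/∂z = 6*x - 2*y
Assembling: d(omega) = (-3*z) dx ∧ dy + (-x + 3*y - 2) dx ∧ dz + (6*x - 2*y) dy ∧ dz.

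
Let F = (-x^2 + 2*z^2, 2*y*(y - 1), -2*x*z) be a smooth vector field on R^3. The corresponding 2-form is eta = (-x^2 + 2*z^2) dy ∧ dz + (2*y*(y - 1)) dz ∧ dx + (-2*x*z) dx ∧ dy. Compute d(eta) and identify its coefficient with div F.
d(eta) = (-4*x + 4*y - 2) dx ∧ dy ∧ dz; div F = -4*x + 4*y - 2

For a 2-form in R^3 of the form above, applying d gives a 3-form with coefficient ∂P/∂x + ∂Q/∂y + ∂R/∂z:
  ∂P/∂x = -2*x
  ∂Q/∂y = 4*y - 2
  ∂R/∂z = -2*x
Sum = -4*x + 4*y - 2, which is exactly div F.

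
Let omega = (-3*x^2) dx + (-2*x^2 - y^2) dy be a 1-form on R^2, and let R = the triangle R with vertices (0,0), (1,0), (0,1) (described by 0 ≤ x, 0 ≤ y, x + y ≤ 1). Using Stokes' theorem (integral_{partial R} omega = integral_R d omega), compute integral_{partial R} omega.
integral_(partial R) omega = -2/3

Stokes: integral_partial_R omega = integral_R d omega with d omega = (∂Q/∂x - ∂P/∂y) dx ∧ dy.
  ∂Q/∂x = -4*x
  ∂P/∂y = 0
  integrand = ∂Q/∂x - ∂P/∂y = -4*x.
Integrating over R: integral_0^1 integral_0^{1-x} (-4*x) dy dx = -2/3.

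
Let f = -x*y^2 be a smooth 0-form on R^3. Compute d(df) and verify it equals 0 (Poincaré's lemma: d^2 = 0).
d(df) = 0

Step 1: df = sum_i (∂f/∂x_i) dx_i = (-y^2) dx + (-2*x*y) dy + (0) dz.
Step 2: Apply d again. Using the 1-form formula, the coefficient of dx ∧ dy in d(df) is ∂^2 f/∂x ∂y - ∂^2 f/∂y ∂x = (-2*y) - (-2*y) = 0 (equality of mixed partials for smooth f).
Similarly for dx ∧ dz and dy ∧ dz — all coefficients vanish. So d(df) = 0.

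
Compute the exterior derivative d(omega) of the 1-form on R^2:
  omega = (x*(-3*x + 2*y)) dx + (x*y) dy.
d(omega) = (-2*x + y) dx ∧ dy

For a 1-form omega = sum_i f_i dx_i, the exterior derivative is
  d(omega) = sum_{i < j} (∂f_j/∂x_i - ∂f_i/∂x_j) dx_i ∧ dx_j.
  coefficient of dx ∧ dy: ∂f_2/∂x - ∂f_1/∂y = ∂(x*y)/∂x - ∂(x*(-3*x + 2*y))/∂y = -2*x + y
Assembling: d(omega) = (-2*x + y) dx ∧ dy.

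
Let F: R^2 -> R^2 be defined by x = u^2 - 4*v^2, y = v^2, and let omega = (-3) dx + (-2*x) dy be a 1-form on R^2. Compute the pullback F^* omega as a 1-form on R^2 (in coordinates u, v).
F^* omega = (-6*u) du + (4*v*(-u^2 + 4*v^2 + 6)) dv

Using F^*(f dg) = (f ∘ F) d(g ∘ F), substitute each coordinate x_i by F_i(u, v) in f_i, and replace dx_i by d F_i = (∂F_i/∂u) du + (∂F_i/∂v) dv.
  For the x component: f_1(F) = -3; d F_1 = (2*u) du + (-8*v) dv
  For the y component: f_2(F) = -2*u^2 + 8*v^2; d F_2 = (0) du + (2*v) dv
Combining and collecting du, dv coefficients:
  coeff of du: -6*u
  coeff of dv: 4*v*(-u^2 + 4*v^2 + 6)
F^* omega = (-6*u) du + (4*v*(-u^2 + 4*v^2 + 6)) dv.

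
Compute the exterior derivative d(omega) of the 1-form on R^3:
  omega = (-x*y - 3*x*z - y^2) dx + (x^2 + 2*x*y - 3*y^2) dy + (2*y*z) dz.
d(omega) = (3*x + 4*y) dx ∧ dy + (3*x) dx ∧ dz + (2*z) dy ∧ dz

For a 1-form omega = sum_i f_i dx_i, the exterior derivative is
  d(omega) = sum_{i < j} (∂f_j/∂x_i - ∂f_i/∂x_j) dx_i ∧ dx_j.
  coefficient of dx ∧ dy: ∂f_2/∂x - ∂f_1/∂y = ∂(x^2 + 2*x*y - 3*y^2)/∂x - ∂(-x*y - 3*x*z - y^2)/∂y = 3*x + 4*y
  coefficient of dx ∧ dz: ∂f_3/∂x - ∂f_1/∂z = ∂(2*y*z)/∂x - ∂(-x*y - 3*x*z - y^2)/∂z = 3*x
  coefficient of dy ∧ dz: ∂f_3/∂y - ∂f_2/∂z = ∂(2*y*z)/∂y - ∂(x^2 + 2*x*y - 3*y^2)/∂z = 2*z
Assembling: d(omega) = (3*x + 4*y) dx ∧ dy + (3*x) dx ∧ dz + (2*z) dy ∧ dz.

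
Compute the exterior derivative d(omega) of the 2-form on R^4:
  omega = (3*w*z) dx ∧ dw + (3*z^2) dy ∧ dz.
d(omega) = (-3*w) dx ∧ dz ∧ dw

For a 2-form omega = sum_{i<j} g_{ij} dx_i ∧ dx_j, the exterior derivative is
  d(omega) = sum_{i<j} d(g_{ij}) ∧ dx_i ∧ dx_j = sum_{i<j, k} (∂g_{ij}/∂x_k) dx_k ∧ dx_i ∧ dx_j.
Expand each term, using dx_k ∧ dx_i ∧ dx_j = sgn(permutation) dx_{(a)} ∧ dx_{(b)} ∧ dx_{(c)} with (a < b < c) sorted:
  d(3*w*z) includes (∂/∂z)(3*w*z) dz = (3*w) dz, which multiplied by dx ∧ dw gives (-3*w) dx ∧ dz ∧ dw
Collecting like 3-forms: d(omega) = (-3*w) dx ∧ dz ∧ dw.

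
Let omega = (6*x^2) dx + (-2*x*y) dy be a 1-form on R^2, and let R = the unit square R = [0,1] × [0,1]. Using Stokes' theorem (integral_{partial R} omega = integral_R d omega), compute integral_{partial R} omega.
integral_(partial R) omega = -1

Stokes: integral_partial_R omega = integral_R d omega with d omega = (∂Q/∂x - ∂P/∂y) dx ∧ dy.
  ∂Q/∂x = -2*y
  ∂P/∂y = 0
  integrand = ∂Q/∂x - ∂P/∂y = -2*y.
Integrating over R: integral_0^1 integral_0^1 (-2*y) dx dy = -1.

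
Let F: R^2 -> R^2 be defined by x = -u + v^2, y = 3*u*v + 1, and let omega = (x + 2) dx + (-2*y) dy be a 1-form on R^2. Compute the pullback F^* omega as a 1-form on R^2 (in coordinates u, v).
F^* omega = (-18*u*v^2 + u - v^2 - 6*v - 2) du + (-18*u^2*v - 2*u*v - 6*u + 2*v^3 + 4*v) dv

Using F^*(f dg) = (f ∘ F) d(g ∘ F), substitute each coordinate x_i by F_i(u, v) in f_i, and replace dx_i by d F_i = (∂F_i/∂u) du + (∂F_i/∂v) dv.
  For the x component: f_1(F) = -u + v^2 + 2; d F_1 = (-1) du + (2*v) dv
  For the y component: f_2(F) = -6*u*v - 2; d F_2 = (3*v) du + (3*u) dv
Combining and collecting du, dv coefficients:
  coeff of du: -18*u*v^2 + u - v^2 - 6*v - 2
  coeff of dv: -18*u^2*v - 2*u*v - 6*u + 2*v^3 + 4*v
F^* omega = (-18*u*v^2 + u - v^2 - 6*v - 2) du + (-18*u^2*v - 2*u*v - 6*u + 2*v^3 + 4*v) dv.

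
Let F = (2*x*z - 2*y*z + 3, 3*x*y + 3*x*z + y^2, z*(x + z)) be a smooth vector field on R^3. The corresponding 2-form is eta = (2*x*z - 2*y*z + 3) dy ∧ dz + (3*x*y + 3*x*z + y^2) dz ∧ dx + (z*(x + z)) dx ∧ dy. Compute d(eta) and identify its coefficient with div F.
d(eta) = (4*x + 2*y + 4*z) dx ∧ dy ∧ dz; div F = 4*x + 2*y + 4*z

For a 2-form in R^3 of the form above, applying d gives a 3-form with coefficient ∂P/∂x + ∂Q/∂y + ∂R/∂z:
  ∂P/∂x = 2*z
  ∂Q/∂y = 3*x + 2*y
  ∂R/∂z = x + 2*z
Sum = 4*x + 2*y + 4*z, which is exactly div F.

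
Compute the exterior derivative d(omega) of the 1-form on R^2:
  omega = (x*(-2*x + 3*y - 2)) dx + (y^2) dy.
d(omega) = (-3*x) dx ∧ dy

For a 1-form omega = sum_i f_i dx_i, the exterior derivative is
  d(omega) = sum_{i < j} (∂f_j/∂x_i - ∂f_i/∂x_j) dx_i ∧ dx_j.
  coefficient of dx ∧ dy: ∂f_2/∂x - ∂f_1/∂y = ∂(y^2)/∂x - ∂(x*(-2*x + 3*y - 2))/∂y = -3*x
Assembling: d(omega) = (-3*x) dx ∧ dy.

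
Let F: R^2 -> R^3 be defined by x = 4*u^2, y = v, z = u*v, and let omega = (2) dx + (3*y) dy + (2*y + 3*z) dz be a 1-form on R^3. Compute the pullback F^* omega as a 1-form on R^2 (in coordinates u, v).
F^* omega = (3*u*v^2 + 16*u + 2*v^2) du + (v*(3*u^2 + 2*u + 3)) dv

Using F^*(f dg) = (f ∘ F) d(g ∘ F), substitute each coordinate x_i by F_i(u, v) in f_i, and replace dx_i by d F_i = (∂F_i/∂u) du + (∂F_i/∂v) dv.
  For the x component: f_1(F) = 2; d F_1 = (8*u) du + (0) dv
  For the y component: f_2(F) = 3*v; d F_2 = (0) du + (1) dv
  For the z component: f_3(F) = v*(3*u + 2); d F_3 = (v) du + (u) dv
Combining and collecting du, dv coefficients:
  coeff of du: 3*u*v^2 + 16*u + 2*v^2
  coeff of dv: v*(3*u^2 + 2*u + 3)
F^* omega = (3*u*v^2 + 16*u + 2*v^2) du + (v*(3*u^2 + 2*u + 3)) dv.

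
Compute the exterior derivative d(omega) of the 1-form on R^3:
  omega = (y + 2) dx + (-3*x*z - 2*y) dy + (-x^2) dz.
d(omega) = (-3*z - 1) dx ∧ dy + (-2*x) dx ∧ dz + (3*x) dy ∧ dz

For a 1-form omega = sum_i f_i dx_i, the exterior derivative is
  d(omega) = sum_{i < j} (∂f_j/∂x_i - ∂f_i/∂x_j) dx_i ∧ dx_j.
  coefficient of dx ∧ dy: ∂f_2/∂x - ∂f_1/∂y = ∂(-3*x*z - 2*y)/∂x - ∂(y + 2)/∂y = -3*z - 1
  coefficient of dx ∧ dz: ∂f_3/∂x - ∂f_1/∂z = ∂(-x^2)/∂x - ∂(y + 2)/∂z = -2*x
  coefficient of dy ∧ dz: ∂f_3/∂y - ∂f_2/∂z = ∂(-x^2)/∂y - ∂(-3*x*z - 2*y)/∂z = 3*x
Assembling: d(omega) = (-3*z - 1) dx ∧ dy + (-2*x) dx ∧ dz + (3*x) dy ∧ dz.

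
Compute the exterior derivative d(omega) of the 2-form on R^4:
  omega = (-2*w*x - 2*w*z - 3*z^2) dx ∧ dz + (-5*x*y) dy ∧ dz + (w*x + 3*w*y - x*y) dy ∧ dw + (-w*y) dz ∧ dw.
d(omega) = (-2*x - 2*z) dx ∧ dz ∧ dw + (-5*y) dx ∧ dy ∧ dz + (w - y) dx ∧ dy ∧ dw + (-w) dy ∧ dz ∧ dw

For a 2-form omega = sum_{i<j} g_{ij} dx_i ∧ dx_j, the exterior derivative is
  d(omega) = sum_{i<j} d(g_{ij}) ∧ dx_i ∧ dx_j = sum_{i<j, k} (∂g_{ij}/∂x_k) dx_k ∧ dx_i ∧ dx_j.
Expand each term, using dx_k ∧ dx_i ∧ dx_j = sgn(permutation) dx_{(a)} ∧ dx_{(b)} ∧ dx_{(c)} with (a < b < c) sorted:
  d(-2*w*x - 2*w*z - 3*z^2) includes (∂/∂w)(-2*w*x - 2*w*z - 3*z^2) dw = (-2*x - 2*z) dw, which multiplied by dx ∧ dz gives (-2*x - 2*z) dx ∧ dz ∧ dw
  d(-5*x*y) includes (∂/∂x)(-5*x*y) dx = (-5*y) dx, which multiplied by dy ∧ dz gives (-5*y) dx ∧ dy ∧ dz
  d(w*x + 3*w*y - x*y) includes (∂/∂x)(w*x + 3*w*y - x*y) dx = (w - y) dx, which multiplied by dy ∧ dw gives (w - y) dx ∧ dy ∧ dw
  d(-w*y) includes (∂/∂y)(-w*y) dy = (-w) dy, which multiplied by dz ∧ dw gives (-w) dy ∧ dz ∧ dw
Collecting like 3-forms: d(omega) = (-2*x - 2*z) dx ∧ dz ∧ dw + (-5*y) dx ∧ dy ∧ dz + (w - y) dx ∧ dy ∧ dw + (-w) dy ∧ dz ∧ dw.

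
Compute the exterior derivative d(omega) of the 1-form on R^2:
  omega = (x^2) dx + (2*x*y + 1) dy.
d(omega) = (2*y) dx ∧ dy

For a 1-form omega = sum_i f_i dx_i, the exterior derivative is
  d(omega) = sum_{i < j} (∂f_j/∂x_i - ∂f_i/∂x_j) dx_i ∧ dx_j.
  coefficient of dx ∧ dy: ∂f_2/∂x - ∂f_1/∂y = ∂(2*x*y + 1)/∂x - ∂(x^2)/∂y = 2*y
Assembling: d(omega) = (2*y) dx ∧ dy.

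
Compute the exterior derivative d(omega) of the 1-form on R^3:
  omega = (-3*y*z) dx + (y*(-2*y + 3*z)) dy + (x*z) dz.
d(omega) = (3*z) dx ∧ dy + (3*y + z) dx ∧ dz + (-3*y) dy ∧ dz

For a 1-form omega = sum_i f_i dx_i, the exterior derivative is
  d(omega) = sum_{i < j} (∂f_j/∂x_i - ∂f_i/∂x_j) dx_i ∧ dx_j.
  coefficient of dx ∧ dy: ∂f_2/∂x - ∂f_1/∂y = ∂(y*(-2*y + 3*z))/∂x - ∂(-3*y*z)/∂y = 3*z
  coefficient of dx ∧ dz: ∂f_3/∂x - ∂f_1/∂z = ∂(x*z)/∂x - ∂(-3*y*z)/∂z = 3*y + z
  coefficient of dy ∧ dz: ∂f_3/∂y - ∂f_2/∂z = ∂(x*z)/∂y - ∂(y*(-2*y + 3*z))/∂z = -3*y
Assembling: d(omega) = (3*z) dx ∧ dy + (3*y + z) dx ∧ dz + (-3*y) dy ∧ dz.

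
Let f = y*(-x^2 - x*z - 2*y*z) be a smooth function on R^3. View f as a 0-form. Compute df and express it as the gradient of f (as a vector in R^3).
df = (y*(-2*x - z)) dx + (-x^2 - x*z - 4*y*z) dy + (y*(-x - 2*y)) dz; grad f = (y*(-2*x - z), -x^2 - x*z - 4*y*z, y*(-x - 2*y))

For a 0-form f, d f = (∂f/∂x) dx + (∂f/∂y) dy + (∂f/∂z) dz. The components of the vector representation are exactly the entries of grad f in Cartesian coordinates:
  ∂f/∂x = y*(-2*x - z)
  ∂f/∂y = -x^2 - x*z - 4*y*z
  ∂f/∂z = y*(-x - 2*y).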